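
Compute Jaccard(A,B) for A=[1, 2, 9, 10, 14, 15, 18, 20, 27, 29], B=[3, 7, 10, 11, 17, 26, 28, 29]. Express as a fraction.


A intersect B = [10, 29]
|A intersect B| = 2
A union B = [1, 2, 3, 7, 9, 10, 11, 14, 15, 17, 18, 20, 26, 27, 28, 29]
|A union B| = 16
Jaccard = 2/16 = 1/8

1/8


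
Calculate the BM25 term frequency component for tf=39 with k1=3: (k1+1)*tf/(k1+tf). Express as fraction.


BM25 TF component = (k1+1)*tf / (k1+tf)
k1 = 3, tf = 39
Numerator = (3+1)*39 = 156
Denominator = 3 + 39 = 42
= 156/42 = 26/7

26/7


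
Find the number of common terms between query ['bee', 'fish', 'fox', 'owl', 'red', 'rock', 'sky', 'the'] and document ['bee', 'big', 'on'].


Query terms: ['bee', 'fish', 'fox', 'owl', 'red', 'rock', 'sky', 'the']
Document terms: ['bee', 'big', 'on']
Common terms: ['bee']
Overlap count = 1

1


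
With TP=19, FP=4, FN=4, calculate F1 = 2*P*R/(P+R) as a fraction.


F1 = 2 * P * R / (P + R)
P = TP/(TP+FP) = 19/23 = 19/23
R = TP/(TP+FN) = 19/23 = 19/23
2 * P * R = 2 * 19/23 * 19/23 = 722/529
P + R = 19/23 + 19/23 = 38/23
F1 = 722/529 / 38/23 = 19/23

19/23


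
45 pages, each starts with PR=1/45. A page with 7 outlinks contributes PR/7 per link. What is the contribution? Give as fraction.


Initial PR = 1/45 = 1/45
Outlinks = 7
Contribution per link = PR / outlinks
= 1/45 / 7
= 1/315

1/315


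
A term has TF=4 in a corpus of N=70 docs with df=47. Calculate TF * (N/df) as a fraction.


TF * (N/df)
= 4 * (70/47)
= 4 * 70/47
= 280/47

280/47


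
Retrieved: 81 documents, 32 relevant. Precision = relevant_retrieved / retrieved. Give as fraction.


Precision = relevant_retrieved / total_retrieved
= 32 / 81
= 32 / (32 + 49)
= 32/81

32/81


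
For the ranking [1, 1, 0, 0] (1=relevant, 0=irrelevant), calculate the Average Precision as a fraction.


Computing P@k for each relevant position:
Position 1: relevant, P@1 = 1/1 = 1
Position 2: relevant, P@2 = 2/2 = 1
Position 3: not relevant
Position 4: not relevant
Sum of P@k = 1 + 1 = 2
AP = 2 / 2 = 1

1


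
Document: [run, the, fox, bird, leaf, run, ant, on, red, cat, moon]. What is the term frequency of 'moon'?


Document has 11 words
Scanning for 'moon':
Found at positions: [10]
Count = 1

1


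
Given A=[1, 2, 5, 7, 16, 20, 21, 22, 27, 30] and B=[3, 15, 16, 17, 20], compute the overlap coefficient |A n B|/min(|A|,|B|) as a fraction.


A intersect B = [16, 20]
|A intersect B| = 2
min(|A|, |B|) = min(10, 5) = 5
Overlap = 2 / 5 = 2/5

2/5


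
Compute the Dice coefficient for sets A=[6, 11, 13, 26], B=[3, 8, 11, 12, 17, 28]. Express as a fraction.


A intersect B = [11]
|A intersect B| = 1
|A| = 4, |B| = 6
Dice = 2*1 / (4+6)
= 2 / 10 = 1/5

1/5


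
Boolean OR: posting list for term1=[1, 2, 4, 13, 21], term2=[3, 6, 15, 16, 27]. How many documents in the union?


Boolean OR: find union of posting lists
term1 docs: [1, 2, 4, 13, 21]
term2 docs: [3, 6, 15, 16, 27]
Union: [1, 2, 3, 4, 6, 13, 15, 16, 21, 27]
|union| = 10

10


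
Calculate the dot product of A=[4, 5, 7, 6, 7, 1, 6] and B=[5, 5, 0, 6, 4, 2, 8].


Dot product = sum of element-wise products
A[0]*B[0] = 4*5 = 20
A[1]*B[1] = 5*5 = 25
A[2]*B[2] = 7*0 = 0
A[3]*B[3] = 6*6 = 36
A[4]*B[4] = 7*4 = 28
A[5]*B[5] = 1*2 = 2
A[6]*B[6] = 6*8 = 48
Sum = 20 + 25 + 0 + 36 + 28 + 2 + 48 = 159

159


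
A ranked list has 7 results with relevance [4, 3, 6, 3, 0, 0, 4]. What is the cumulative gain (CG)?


Cumulative Gain = sum of relevance scores
Position 1: rel=4, running sum=4
Position 2: rel=3, running sum=7
Position 3: rel=6, running sum=13
Position 4: rel=3, running sum=16
Position 5: rel=0, running sum=16
Position 6: rel=0, running sum=16
Position 7: rel=4, running sum=20
CG = 20

20


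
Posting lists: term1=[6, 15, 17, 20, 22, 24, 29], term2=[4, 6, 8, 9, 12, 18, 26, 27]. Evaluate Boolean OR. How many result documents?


Boolean OR: find union of posting lists
term1 docs: [6, 15, 17, 20, 22, 24, 29]
term2 docs: [4, 6, 8, 9, 12, 18, 26, 27]
Union: [4, 6, 8, 9, 12, 15, 17, 18, 20, 22, 24, 26, 27, 29]
|union| = 14

14


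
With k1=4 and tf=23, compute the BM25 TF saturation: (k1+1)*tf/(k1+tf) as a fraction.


BM25 TF component = (k1+1)*tf / (k1+tf)
k1 = 4, tf = 23
Numerator = (4+1)*23 = 115
Denominator = 4 + 23 = 27
= 115/27 = 115/27

115/27


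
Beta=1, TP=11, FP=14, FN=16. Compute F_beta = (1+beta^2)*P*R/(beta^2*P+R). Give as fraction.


P = TP/(TP+FP) = 11/25 = 11/25
R = TP/(TP+FN) = 11/27 = 11/27
beta^2 = 1^2 = 1
(1 + beta^2) = 2
Numerator = (1+beta^2)*P*R = 242/675
Denominator = beta^2*P + R = 11/25 + 11/27 = 572/675
F_beta = 11/26

11/26


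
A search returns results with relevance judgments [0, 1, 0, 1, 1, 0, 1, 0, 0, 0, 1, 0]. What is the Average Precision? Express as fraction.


Computing P@k for each relevant position:
Position 1: not relevant
Position 2: relevant, P@2 = 1/2 = 1/2
Position 3: not relevant
Position 4: relevant, P@4 = 2/4 = 1/2
Position 5: relevant, P@5 = 3/5 = 3/5
Position 6: not relevant
Position 7: relevant, P@7 = 4/7 = 4/7
Position 8: not relevant
Position 9: not relevant
Position 10: not relevant
Position 11: relevant, P@11 = 5/11 = 5/11
Position 12: not relevant
Sum of P@k = 1/2 + 1/2 + 3/5 + 4/7 + 5/11 = 1011/385
AP = 1011/385 / 5 = 1011/1925

1011/1925


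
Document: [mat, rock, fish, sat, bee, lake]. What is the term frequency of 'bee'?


Document has 6 words
Scanning for 'bee':
Found at positions: [4]
Count = 1

1


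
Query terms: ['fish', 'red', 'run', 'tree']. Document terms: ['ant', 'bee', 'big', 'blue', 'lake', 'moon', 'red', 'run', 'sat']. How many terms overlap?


Query terms: ['fish', 'red', 'run', 'tree']
Document terms: ['ant', 'bee', 'big', 'blue', 'lake', 'moon', 'red', 'run', 'sat']
Common terms: ['red', 'run']
Overlap count = 2

2


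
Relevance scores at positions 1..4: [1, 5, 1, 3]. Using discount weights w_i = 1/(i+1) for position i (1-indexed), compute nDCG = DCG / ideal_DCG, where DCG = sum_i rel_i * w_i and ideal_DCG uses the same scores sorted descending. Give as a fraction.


Position discount weights w_i = 1/(i+1) for i=1..4:
Weights = [1/2, 1/3, 1/4, 1/5]
Actual relevance: [1, 5, 1, 3]
DCG = 1/2 + 5/3 + 1/4 + 3/5 = 181/60
Ideal relevance (sorted desc): [5, 3, 1, 1]
Ideal DCG = 5/2 + 3/3 + 1/4 + 1/5 = 79/20
nDCG = DCG / ideal_DCG = 181/60 / 79/20 = 181/237

181/237


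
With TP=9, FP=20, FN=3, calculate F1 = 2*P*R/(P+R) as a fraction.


F1 = 2 * P * R / (P + R)
P = TP/(TP+FP) = 9/29 = 9/29
R = TP/(TP+FN) = 9/12 = 3/4
2 * P * R = 2 * 9/29 * 3/4 = 27/58
P + R = 9/29 + 3/4 = 123/116
F1 = 27/58 / 123/116 = 18/41

18/41


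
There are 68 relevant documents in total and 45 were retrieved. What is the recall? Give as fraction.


Recall = retrieved_relevant / total_relevant
= 45 / 68
= 45 / (45 + 23)
= 45/68

45/68


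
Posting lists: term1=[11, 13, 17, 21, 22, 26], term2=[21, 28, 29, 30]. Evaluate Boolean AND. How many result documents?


Boolean AND: find intersection of posting lists
term1 docs: [11, 13, 17, 21, 22, 26]
term2 docs: [21, 28, 29, 30]
Intersection: [21]
|intersection| = 1

1


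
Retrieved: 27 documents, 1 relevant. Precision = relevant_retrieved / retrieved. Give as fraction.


Precision = relevant_retrieved / total_retrieved
= 1 / 27
= 1 / (1 + 26)
= 1/27

1/27


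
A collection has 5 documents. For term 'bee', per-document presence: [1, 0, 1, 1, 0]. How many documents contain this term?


Checking each document for 'bee':
Doc 1: present
Doc 2: absent
Doc 3: present
Doc 4: present
Doc 5: absent
df = sum of presences = 1 + 0 + 1 + 1 + 0 = 3

3


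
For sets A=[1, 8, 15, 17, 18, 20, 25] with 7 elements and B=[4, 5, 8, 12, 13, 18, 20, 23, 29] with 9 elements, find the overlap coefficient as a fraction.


A intersect B = [8, 18, 20]
|A intersect B| = 3
min(|A|, |B|) = min(7, 9) = 7
Overlap = 3 / 7 = 3/7

3/7


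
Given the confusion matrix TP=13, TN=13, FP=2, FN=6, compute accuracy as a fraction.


Accuracy = (TP + TN) / (TP + TN + FP + FN)
TP + TN = 13 + 13 = 26
Total = 13 + 13 + 2 + 6 = 34
Accuracy = 26 / 34 = 13/17

13/17


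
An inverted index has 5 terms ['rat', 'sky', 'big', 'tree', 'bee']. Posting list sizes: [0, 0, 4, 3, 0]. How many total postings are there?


Summing posting list sizes:
'rat': 0 postings
'sky': 0 postings
'big': 4 postings
'tree': 3 postings
'bee': 0 postings
Total = 0 + 0 + 4 + 3 + 0 = 7

7


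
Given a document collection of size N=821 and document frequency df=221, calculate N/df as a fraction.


IDF ratio = N / df
= 821 / 221
= 821/221

821/221


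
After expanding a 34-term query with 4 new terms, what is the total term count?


Original terms: 34
Expansion terms: 4
Total = 34 + 4 = 38

38


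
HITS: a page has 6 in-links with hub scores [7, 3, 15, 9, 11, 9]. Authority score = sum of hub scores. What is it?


Authority = sum of hub scores of in-linkers
In-link 1: hub score = 7
In-link 2: hub score = 3
In-link 3: hub score = 15
In-link 4: hub score = 9
In-link 5: hub score = 11
In-link 6: hub score = 9
Authority = 7 + 3 + 15 + 9 + 11 + 9 = 54

54


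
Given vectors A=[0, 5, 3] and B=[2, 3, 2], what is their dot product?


Dot product = sum of element-wise products
A[0]*B[0] = 0*2 = 0
A[1]*B[1] = 5*3 = 15
A[2]*B[2] = 3*2 = 6
Sum = 0 + 15 + 6 = 21

21


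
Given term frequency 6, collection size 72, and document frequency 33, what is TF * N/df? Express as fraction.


TF * (N/df)
= 6 * (72/33)
= 6 * 24/11
= 144/11

144/11


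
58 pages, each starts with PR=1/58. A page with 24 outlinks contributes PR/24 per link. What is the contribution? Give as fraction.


Initial PR = 1/58 = 1/58
Outlinks = 24
Contribution per link = PR / outlinks
= 1/58 / 24
= 1/1392

1/1392


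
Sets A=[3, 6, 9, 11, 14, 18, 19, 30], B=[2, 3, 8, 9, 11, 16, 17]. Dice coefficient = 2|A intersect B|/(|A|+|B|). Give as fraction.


A intersect B = [3, 9, 11]
|A intersect B| = 3
|A| = 8, |B| = 7
Dice = 2*3 / (8+7)
= 6 / 15 = 2/5

2/5


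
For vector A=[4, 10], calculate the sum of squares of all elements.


|A|^2 = sum of squared components
A[0]^2 = 4^2 = 16
A[1]^2 = 10^2 = 100
Sum = 16 + 100 = 116

116


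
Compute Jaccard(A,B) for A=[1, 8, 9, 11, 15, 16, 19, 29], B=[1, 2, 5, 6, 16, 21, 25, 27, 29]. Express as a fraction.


A intersect B = [1, 16, 29]
|A intersect B| = 3
A union B = [1, 2, 5, 6, 8, 9, 11, 15, 16, 19, 21, 25, 27, 29]
|A union B| = 14
Jaccard = 3/14 = 3/14

3/14


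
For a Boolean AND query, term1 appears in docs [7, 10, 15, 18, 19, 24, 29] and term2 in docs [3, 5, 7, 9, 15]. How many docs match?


Boolean AND: find intersection of posting lists
term1 docs: [7, 10, 15, 18, 19, 24, 29]
term2 docs: [3, 5, 7, 9, 15]
Intersection: [7, 15]
|intersection| = 2

2


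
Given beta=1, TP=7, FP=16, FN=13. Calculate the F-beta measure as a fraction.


P = TP/(TP+FP) = 7/23 = 7/23
R = TP/(TP+FN) = 7/20 = 7/20
beta^2 = 1^2 = 1
(1 + beta^2) = 2
Numerator = (1+beta^2)*P*R = 49/230
Denominator = beta^2*P + R = 7/23 + 7/20 = 301/460
F_beta = 14/43

14/43


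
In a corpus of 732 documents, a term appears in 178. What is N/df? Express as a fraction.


IDF ratio = N / df
= 732 / 178
= 366/89

366/89


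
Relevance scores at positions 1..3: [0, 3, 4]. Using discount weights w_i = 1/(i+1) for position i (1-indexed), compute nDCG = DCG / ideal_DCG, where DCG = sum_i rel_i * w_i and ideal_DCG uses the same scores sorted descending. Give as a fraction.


Position discount weights w_i = 1/(i+1) for i=1..3:
Weights = [1/2, 1/3, 1/4]
Actual relevance: [0, 3, 4]
DCG = 0/2 + 3/3 + 4/4 = 2
Ideal relevance (sorted desc): [4, 3, 0]
Ideal DCG = 4/2 + 3/3 + 0/4 = 3
nDCG = DCG / ideal_DCG = 2 / 3 = 2/3

2/3


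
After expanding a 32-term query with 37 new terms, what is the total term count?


Original terms: 32
Expansion terms: 37
Total = 32 + 37 = 69

69


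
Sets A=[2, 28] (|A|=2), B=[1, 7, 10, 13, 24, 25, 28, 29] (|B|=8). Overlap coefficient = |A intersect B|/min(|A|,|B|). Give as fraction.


A intersect B = [28]
|A intersect B| = 1
min(|A|, |B|) = min(2, 8) = 2
Overlap = 1 / 2 = 1/2

1/2


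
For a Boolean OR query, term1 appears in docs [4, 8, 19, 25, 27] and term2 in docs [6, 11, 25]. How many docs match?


Boolean OR: find union of posting lists
term1 docs: [4, 8, 19, 25, 27]
term2 docs: [6, 11, 25]
Union: [4, 6, 8, 11, 19, 25, 27]
|union| = 7

7


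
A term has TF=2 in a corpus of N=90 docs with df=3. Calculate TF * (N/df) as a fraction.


TF * (N/df)
= 2 * (90/3)
= 2 * 30
= 60

60


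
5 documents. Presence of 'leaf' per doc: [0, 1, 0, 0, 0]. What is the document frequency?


Checking each document for 'leaf':
Doc 1: absent
Doc 2: present
Doc 3: absent
Doc 4: absent
Doc 5: absent
df = sum of presences = 0 + 1 + 0 + 0 + 0 = 1

1


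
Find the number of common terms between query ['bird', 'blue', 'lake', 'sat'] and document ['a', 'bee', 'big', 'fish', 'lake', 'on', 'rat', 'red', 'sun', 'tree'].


Query terms: ['bird', 'blue', 'lake', 'sat']
Document terms: ['a', 'bee', 'big', 'fish', 'lake', 'on', 'rat', 'red', 'sun', 'tree']
Common terms: ['lake']
Overlap count = 1

1


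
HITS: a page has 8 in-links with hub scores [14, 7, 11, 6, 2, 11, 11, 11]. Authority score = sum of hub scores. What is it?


Authority = sum of hub scores of in-linkers
In-link 1: hub score = 14
In-link 2: hub score = 7
In-link 3: hub score = 11
In-link 4: hub score = 6
In-link 5: hub score = 2
In-link 6: hub score = 11
In-link 7: hub score = 11
In-link 8: hub score = 11
Authority = 14 + 7 + 11 + 6 + 2 + 11 + 11 + 11 = 73

73


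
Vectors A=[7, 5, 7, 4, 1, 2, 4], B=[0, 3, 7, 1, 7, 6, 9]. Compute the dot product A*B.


Dot product = sum of element-wise products
A[0]*B[0] = 7*0 = 0
A[1]*B[1] = 5*3 = 15
A[2]*B[2] = 7*7 = 49
A[3]*B[3] = 4*1 = 4
A[4]*B[4] = 1*7 = 7
A[5]*B[5] = 2*6 = 12
A[6]*B[6] = 4*9 = 36
Sum = 0 + 15 + 49 + 4 + 7 + 12 + 36 = 123

123


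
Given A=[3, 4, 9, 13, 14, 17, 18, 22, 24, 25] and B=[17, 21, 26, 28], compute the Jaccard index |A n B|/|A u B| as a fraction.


A intersect B = [17]
|A intersect B| = 1
A union B = [3, 4, 9, 13, 14, 17, 18, 21, 22, 24, 25, 26, 28]
|A union B| = 13
Jaccard = 1/13 = 1/13

1/13


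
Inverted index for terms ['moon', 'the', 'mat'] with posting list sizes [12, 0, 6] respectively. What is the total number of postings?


Summing posting list sizes:
'moon': 12 postings
'the': 0 postings
'mat': 6 postings
Total = 12 + 0 + 6 = 18

18


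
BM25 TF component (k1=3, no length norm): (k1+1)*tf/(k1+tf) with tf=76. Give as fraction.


BM25 TF component = (k1+1)*tf / (k1+tf)
k1 = 3, tf = 76
Numerator = (3+1)*76 = 304
Denominator = 3 + 76 = 79
= 304/79 = 304/79

304/79


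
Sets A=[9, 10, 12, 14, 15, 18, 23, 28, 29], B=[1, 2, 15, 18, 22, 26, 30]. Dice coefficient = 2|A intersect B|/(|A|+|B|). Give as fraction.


A intersect B = [15, 18]
|A intersect B| = 2
|A| = 9, |B| = 7
Dice = 2*2 / (9+7)
= 4 / 16 = 1/4

1/4


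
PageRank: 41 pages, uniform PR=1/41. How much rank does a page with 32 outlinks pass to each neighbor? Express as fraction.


Initial PR = 1/41 = 1/41
Outlinks = 32
Contribution per link = PR / outlinks
= 1/41 / 32
= 1/1312

1/1312


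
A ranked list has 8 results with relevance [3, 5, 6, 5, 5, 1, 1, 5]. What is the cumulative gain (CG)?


Cumulative Gain = sum of relevance scores
Position 1: rel=3, running sum=3
Position 2: rel=5, running sum=8
Position 3: rel=6, running sum=14
Position 4: rel=5, running sum=19
Position 5: rel=5, running sum=24
Position 6: rel=1, running sum=25
Position 7: rel=1, running sum=26
Position 8: rel=5, running sum=31
CG = 31

31


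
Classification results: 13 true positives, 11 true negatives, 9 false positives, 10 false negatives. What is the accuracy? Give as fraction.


Accuracy = (TP + TN) / (TP + TN + FP + FN)
TP + TN = 13 + 11 = 24
Total = 13 + 11 + 9 + 10 = 43
Accuracy = 24 / 43 = 24/43

24/43


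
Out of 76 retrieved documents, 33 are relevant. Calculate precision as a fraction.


Precision = relevant_retrieved / total_retrieved
= 33 / 76
= 33 / (33 + 43)
= 33/76

33/76


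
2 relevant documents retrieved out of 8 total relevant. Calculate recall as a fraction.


Recall = retrieved_relevant / total_relevant
= 2 / 8
= 2 / (2 + 6)
= 1/4

1/4


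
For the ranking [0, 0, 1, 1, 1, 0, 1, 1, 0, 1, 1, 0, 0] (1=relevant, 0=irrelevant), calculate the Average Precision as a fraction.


Computing P@k for each relevant position:
Position 1: not relevant
Position 2: not relevant
Position 3: relevant, P@3 = 1/3 = 1/3
Position 4: relevant, P@4 = 2/4 = 1/2
Position 5: relevant, P@5 = 3/5 = 3/5
Position 6: not relevant
Position 7: relevant, P@7 = 4/7 = 4/7
Position 8: relevant, P@8 = 5/8 = 5/8
Position 9: not relevant
Position 10: relevant, P@10 = 6/10 = 3/5
Position 11: relevant, P@11 = 7/11 = 7/11
Position 12: not relevant
Position 13: not relevant
Sum of P@k = 1/3 + 1/2 + 3/5 + 4/7 + 5/8 + 3/5 + 7/11 = 35723/9240
AP = 35723/9240 / 7 = 35723/64680

35723/64680


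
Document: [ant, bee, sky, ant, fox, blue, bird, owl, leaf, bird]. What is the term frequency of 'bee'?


Document has 10 words
Scanning for 'bee':
Found at positions: [1]
Count = 1

1


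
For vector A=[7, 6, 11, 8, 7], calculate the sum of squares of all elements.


|A|^2 = sum of squared components
A[0]^2 = 7^2 = 49
A[1]^2 = 6^2 = 36
A[2]^2 = 11^2 = 121
A[3]^2 = 8^2 = 64
A[4]^2 = 7^2 = 49
Sum = 49 + 36 + 121 + 64 + 49 = 319

319


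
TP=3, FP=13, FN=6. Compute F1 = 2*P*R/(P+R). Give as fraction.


F1 = 2 * P * R / (P + R)
P = TP/(TP+FP) = 3/16 = 3/16
R = TP/(TP+FN) = 3/9 = 1/3
2 * P * R = 2 * 3/16 * 1/3 = 1/8
P + R = 3/16 + 1/3 = 25/48
F1 = 1/8 / 25/48 = 6/25

6/25


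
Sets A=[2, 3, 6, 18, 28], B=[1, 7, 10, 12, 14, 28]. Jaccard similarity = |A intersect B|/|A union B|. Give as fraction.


A intersect B = [28]
|A intersect B| = 1
A union B = [1, 2, 3, 6, 7, 10, 12, 14, 18, 28]
|A union B| = 10
Jaccard = 1/10 = 1/10

1/10


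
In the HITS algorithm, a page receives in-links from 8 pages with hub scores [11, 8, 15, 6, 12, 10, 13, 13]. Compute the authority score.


Authority = sum of hub scores of in-linkers
In-link 1: hub score = 11
In-link 2: hub score = 8
In-link 3: hub score = 15
In-link 4: hub score = 6
In-link 5: hub score = 12
In-link 6: hub score = 10
In-link 7: hub score = 13
In-link 8: hub score = 13
Authority = 11 + 8 + 15 + 6 + 12 + 10 + 13 + 13 = 88

88


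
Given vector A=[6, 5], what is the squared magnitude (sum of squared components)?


|A|^2 = sum of squared components
A[0]^2 = 6^2 = 36
A[1]^2 = 5^2 = 25
Sum = 36 + 25 = 61

61


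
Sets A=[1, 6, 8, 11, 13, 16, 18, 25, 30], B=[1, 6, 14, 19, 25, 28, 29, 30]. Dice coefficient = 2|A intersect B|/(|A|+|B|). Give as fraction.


A intersect B = [1, 6, 25, 30]
|A intersect B| = 4
|A| = 9, |B| = 8
Dice = 2*4 / (9+8)
= 8 / 17 = 8/17

8/17


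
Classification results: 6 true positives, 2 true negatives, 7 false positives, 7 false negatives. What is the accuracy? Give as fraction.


Accuracy = (TP + TN) / (TP + TN + FP + FN)
TP + TN = 6 + 2 = 8
Total = 6 + 2 + 7 + 7 = 22
Accuracy = 8 / 22 = 4/11

4/11


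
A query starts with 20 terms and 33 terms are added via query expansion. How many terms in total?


Original terms: 20
Expansion terms: 33
Total = 20 + 33 = 53

53


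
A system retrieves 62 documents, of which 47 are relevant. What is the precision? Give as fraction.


Precision = relevant_retrieved / total_retrieved
= 47 / 62
= 47 / (47 + 15)
= 47/62

47/62


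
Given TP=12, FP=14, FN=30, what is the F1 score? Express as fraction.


F1 = 2 * P * R / (P + R)
P = TP/(TP+FP) = 12/26 = 6/13
R = TP/(TP+FN) = 12/42 = 2/7
2 * P * R = 2 * 6/13 * 2/7 = 24/91
P + R = 6/13 + 2/7 = 68/91
F1 = 24/91 / 68/91 = 6/17

6/17


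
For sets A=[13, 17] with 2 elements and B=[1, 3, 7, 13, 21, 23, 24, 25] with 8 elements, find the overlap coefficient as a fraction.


A intersect B = [13]
|A intersect B| = 1
min(|A|, |B|) = min(2, 8) = 2
Overlap = 1 / 2 = 1/2

1/2


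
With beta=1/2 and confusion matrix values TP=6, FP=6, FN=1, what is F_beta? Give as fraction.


P = TP/(TP+FP) = 6/12 = 1/2
R = TP/(TP+FN) = 6/7 = 6/7
beta^2 = 1/2^2 = 1/4
(1 + beta^2) = 5/4
Numerator = (1+beta^2)*P*R = 15/28
Denominator = beta^2*P + R = 1/8 + 6/7 = 55/56
F_beta = 6/11

6/11


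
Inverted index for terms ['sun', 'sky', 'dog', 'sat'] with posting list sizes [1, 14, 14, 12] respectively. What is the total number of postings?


Summing posting list sizes:
'sun': 1 postings
'sky': 14 postings
'dog': 14 postings
'sat': 12 postings
Total = 1 + 14 + 14 + 12 = 41

41


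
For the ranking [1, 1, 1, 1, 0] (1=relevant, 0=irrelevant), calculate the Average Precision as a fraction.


Computing P@k for each relevant position:
Position 1: relevant, P@1 = 1/1 = 1
Position 2: relevant, P@2 = 2/2 = 1
Position 3: relevant, P@3 = 3/3 = 1
Position 4: relevant, P@4 = 4/4 = 1
Position 5: not relevant
Sum of P@k = 1 + 1 + 1 + 1 = 4
AP = 4 / 4 = 1

1


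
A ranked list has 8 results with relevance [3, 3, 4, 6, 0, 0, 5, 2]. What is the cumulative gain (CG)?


Cumulative Gain = sum of relevance scores
Position 1: rel=3, running sum=3
Position 2: rel=3, running sum=6
Position 3: rel=4, running sum=10
Position 4: rel=6, running sum=16
Position 5: rel=0, running sum=16
Position 6: rel=0, running sum=16
Position 7: rel=5, running sum=21
Position 8: rel=2, running sum=23
CG = 23

23


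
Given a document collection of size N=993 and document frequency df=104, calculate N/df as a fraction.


IDF ratio = N / df
= 993 / 104
= 993/104

993/104


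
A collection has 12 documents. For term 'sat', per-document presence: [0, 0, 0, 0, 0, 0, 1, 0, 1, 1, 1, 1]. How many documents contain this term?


Checking each document for 'sat':
Doc 1: absent
Doc 2: absent
Doc 3: absent
Doc 4: absent
Doc 5: absent
Doc 6: absent
Doc 7: present
Doc 8: absent
Doc 9: present
Doc 10: present
Doc 11: present
Doc 12: present
df = sum of presences = 0 + 0 + 0 + 0 + 0 + 0 + 1 + 0 + 1 + 1 + 1 + 1 = 5

5


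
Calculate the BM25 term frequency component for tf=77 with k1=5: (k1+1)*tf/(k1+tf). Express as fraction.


BM25 TF component = (k1+1)*tf / (k1+tf)
k1 = 5, tf = 77
Numerator = (5+1)*77 = 462
Denominator = 5 + 77 = 82
= 462/82 = 231/41

231/41


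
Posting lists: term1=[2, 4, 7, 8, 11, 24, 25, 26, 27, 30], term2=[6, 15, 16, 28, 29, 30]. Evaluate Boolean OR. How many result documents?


Boolean OR: find union of posting lists
term1 docs: [2, 4, 7, 8, 11, 24, 25, 26, 27, 30]
term2 docs: [6, 15, 16, 28, 29, 30]
Union: [2, 4, 6, 7, 8, 11, 15, 16, 24, 25, 26, 27, 28, 29, 30]
|union| = 15

15


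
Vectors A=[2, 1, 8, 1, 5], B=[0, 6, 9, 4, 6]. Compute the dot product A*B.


Dot product = sum of element-wise products
A[0]*B[0] = 2*0 = 0
A[1]*B[1] = 1*6 = 6
A[2]*B[2] = 8*9 = 72
A[3]*B[3] = 1*4 = 4
A[4]*B[4] = 5*6 = 30
Sum = 0 + 6 + 72 + 4 + 30 = 112

112


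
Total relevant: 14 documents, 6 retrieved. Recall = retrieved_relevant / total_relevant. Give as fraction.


Recall = retrieved_relevant / total_relevant
= 6 / 14
= 6 / (6 + 8)
= 3/7

3/7


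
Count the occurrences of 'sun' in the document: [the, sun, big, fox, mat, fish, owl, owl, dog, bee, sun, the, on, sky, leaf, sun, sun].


Document has 17 words
Scanning for 'sun':
Found at positions: [1, 10, 15, 16]
Count = 4

4


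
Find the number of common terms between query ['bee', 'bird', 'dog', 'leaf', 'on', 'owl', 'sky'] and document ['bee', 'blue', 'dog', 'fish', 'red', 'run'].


Query terms: ['bee', 'bird', 'dog', 'leaf', 'on', 'owl', 'sky']
Document terms: ['bee', 'blue', 'dog', 'fish', 'red', 'run']
Common terms: ['bee', 'dog']
Overlap count = 2

2


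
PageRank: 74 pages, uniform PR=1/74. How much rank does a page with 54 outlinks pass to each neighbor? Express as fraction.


Initial PR = 1/74 = 1/74
Outlinks = 54
Contribution per link = PR / outlinks
= 1/74 / 54
= 1/3996

1/3996


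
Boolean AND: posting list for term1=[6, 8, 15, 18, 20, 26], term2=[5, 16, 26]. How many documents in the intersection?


Boolean AND: find intersection of posting lists
term1 docs: [6, 8, 15, 18, 20, 26]
term2 docs: [5, 16, 26]
Intersection: [26]
|intersection| = 1

1


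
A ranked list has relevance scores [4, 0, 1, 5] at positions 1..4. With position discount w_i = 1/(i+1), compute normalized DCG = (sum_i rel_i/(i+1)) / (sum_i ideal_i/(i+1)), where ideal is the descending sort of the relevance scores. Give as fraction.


Position discount weights w_i = 1/(i+1) for i=1..4:
Weights = [1/2, 1/3, 1/4, 1/5]
Actual relevance: [4, 0, 1, 5]
DCG = 4/2 + 0/3 + 1/4 + 5/5 = 13/4
Ideal relevance (sorted desc): [5, 4, 1, 0]
Ideal DCG = 5/2 + 4/3 + 1/4 + 0/5 = 49/12
nDCG = DCG / ideal_DCG = 13/4 / 49/12 = 39/49

39/49


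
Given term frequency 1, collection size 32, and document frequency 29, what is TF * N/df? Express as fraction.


TF * (N/df)
= 1 * (32/29)
= 1 * 32/29
= 32/29

32/29


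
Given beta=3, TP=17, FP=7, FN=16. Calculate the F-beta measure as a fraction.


P = TP/(TP+FP) = 17/24 = 17/24
R = TP/(TP+FN) = 17/33 = 17/33
beta^2 = 3^2 = 9
(1 + beta^2) = 10
Numerator = (1+beta^2)*P*R = 1445/396
Denominator = beta^2*P + R = 51/8 + 17/33 = 1819/264
F_beta = 170/321

170/321


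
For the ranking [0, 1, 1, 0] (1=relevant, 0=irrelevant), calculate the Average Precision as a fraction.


Computing P@k for each relevant position:
Position 1: not relevant
Position 2: relevant, P@2 = 1/2 = 1/2
Position 3: relevant, P@3 = 2/3 = 2/3
Position 4: not relevant
Sum of P@k = 1/2 + 2/3 = 7/6
AP = 7/6 / 2 = 7/12

7/12


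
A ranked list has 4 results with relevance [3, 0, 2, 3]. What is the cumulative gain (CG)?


Cumulative Gain = sum of relevance scores
Position 1: rel=3, running sum=3
Position 2: rel=0, running sum=3
Position 3: rel=2, running sum=5
Position 4: rel=3, running sum=8
CG = 8

8


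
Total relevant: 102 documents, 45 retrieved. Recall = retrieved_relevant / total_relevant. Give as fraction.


Recall = retrieved_relevant / total_relevant
= 45 / 102
= 45 / (45 + 57)
= 15/34

15/34


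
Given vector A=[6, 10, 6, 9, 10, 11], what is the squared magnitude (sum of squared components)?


|A|^2 = sum of squared components
A[0]^2 = 6^2 = 36
A[1]^2 = 10^2 = 100
A[2]^2 = 6^2 = 36
A[3]^2 = 9^2 = 81
A[4]^2 = 10^2 = 100
A[5]^2 = 11^2 = 121
Sum = 36 + 100 + 36 + 81 + 100 + 121 = 474

474


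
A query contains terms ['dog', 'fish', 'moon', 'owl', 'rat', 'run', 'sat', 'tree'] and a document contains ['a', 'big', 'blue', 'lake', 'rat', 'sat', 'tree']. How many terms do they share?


Query terms: ['dog', 'fish', 'moon', 'owl', 'rat', 'run', 'sat', 'tree']
Document terms: ['a', 'big', 'blue', 'lake', 'rat', 'sat', 'tree']
Common terms: ['rat', 'sat', 'tree']
Overlap count = 3

3


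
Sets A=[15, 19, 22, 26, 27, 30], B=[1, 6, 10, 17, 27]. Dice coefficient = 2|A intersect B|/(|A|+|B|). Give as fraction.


A intersect B = [27]
|A intersect B| = 1
|A| = 6, |B| = 5
Dice = 2*1 / (6+5)
= 2 / 11 = 2/11

2/11


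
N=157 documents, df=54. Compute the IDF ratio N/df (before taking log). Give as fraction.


IDF ratio = N / df
= 157 / 54
= 157/54

157/54


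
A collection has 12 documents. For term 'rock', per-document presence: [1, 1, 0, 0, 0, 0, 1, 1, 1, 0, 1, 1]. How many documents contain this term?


Checking each document for 'rock':
Doc 1: present
Doc 2: present
Doc 3: absent
Doc 4: absent
Doc 5: absent
Doc 6: absent
Doc 7: present
Doc 8: present
Doc 9: present
Doc 10: absent
Doc 11: present
Doc 12: present
df = sum of presences = 1 + 1 + 0 + 0 + 0 + 0 + 1 + 1 + 1 + 0 + 1 + 1 = 7

7


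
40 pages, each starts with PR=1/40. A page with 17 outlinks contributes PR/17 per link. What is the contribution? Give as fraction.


Initial PR = 1/40 = 1/40
Outlinks = 17
Contribution per link = PR / outlinks
= 1/40 / 17
= 1/680

1/680


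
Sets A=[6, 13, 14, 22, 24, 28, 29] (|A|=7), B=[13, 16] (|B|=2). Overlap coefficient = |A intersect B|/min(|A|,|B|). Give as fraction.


A intersect B = [13]
|A intersect B| = 1
min(|A|, |B|) = min(7, 2) = 2
Overlap = 1 / 2 = 1/2

1/2


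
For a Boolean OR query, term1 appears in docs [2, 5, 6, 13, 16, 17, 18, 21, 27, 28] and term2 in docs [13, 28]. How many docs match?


Boolean OR: find union of posting lists
term1 docs: [2, 5, 6, 13, 16, 17, 18, 21, 27, 28]
term2 docs: [13, 28]
Union: [2, 5, 6, 13, 16, 17, 18, 21, 27, 28]
|union| = 10

10


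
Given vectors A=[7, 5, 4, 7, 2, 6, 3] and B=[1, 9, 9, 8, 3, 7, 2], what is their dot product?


Dot product = sum of element-wise products
A[0]*B[0] = 7*1 = 7
A[1]*B[1] = 5*9 = 45
A[2]*B[2] = 4*9 = 36
A[3]*B[3] = 7*8 = 56
A[4]*B[4] = 2*3 = 6
A[5]*B[5] = 6*7 = 42
A[6]*B[6] = 3*2 = 6
Sum = 7 + 45 + 36 + 56 + 6 + 42 + 6 = 198

198


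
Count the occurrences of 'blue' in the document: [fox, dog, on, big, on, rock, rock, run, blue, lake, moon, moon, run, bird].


Document has 14 words
Scanning for 'blue':
Found at positions: [8]
Count = 1

1


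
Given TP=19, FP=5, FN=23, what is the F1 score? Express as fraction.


F1 = 2 * P * R / (P + R)
P = TP/(TP+FP) = 19/24 = 19/24
R = TP/(TP+FN) = 19/42 = 19/42
2 * P * R = 2 * 19/24 * 19/42 = 361/504
P + R = 19/24 + 19/42 = 209/168
F1 = 361/504 / 209/168 = 19/33

19/33


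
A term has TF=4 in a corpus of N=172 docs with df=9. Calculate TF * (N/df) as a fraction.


TF * (N/df)
= 4 * (172/9)
= 4 * 172/9
= 688/9

688/9


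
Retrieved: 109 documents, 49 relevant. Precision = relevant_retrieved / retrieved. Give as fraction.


Precision = relevant_retrieved / total_retrieved
= 49 / 109
= 49 / (49 + 60)
= 49/109

49/109


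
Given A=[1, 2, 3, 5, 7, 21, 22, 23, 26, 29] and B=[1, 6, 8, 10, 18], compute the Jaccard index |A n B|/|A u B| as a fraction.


A intersect B = [1]
|A intersect B| = 1
A union B = [1, 2, 3, 5, 6, 7, 8, 10, 18, 21, 22, 23, 26, 29]
|A union B| = 14
Jaccard = 1/14 = 1/14

1/14


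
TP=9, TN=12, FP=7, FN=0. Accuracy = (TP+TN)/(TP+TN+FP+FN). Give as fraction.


Accuracy = (TP + TN) / (TP + TN + FP + FN)
TP + TN = 9 + 12 = 21
Total = 9 + 12 + 7 + 0 = 28
Accuracy = 21 / 28 = 3/4

3/4


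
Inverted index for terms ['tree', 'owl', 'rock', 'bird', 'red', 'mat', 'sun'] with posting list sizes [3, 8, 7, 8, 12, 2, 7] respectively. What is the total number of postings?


Summing posting list sizes:
'tree': 3 postings
'owl': 8 postings
'rock': 7 postings
'bird': 8 postings
'red': 12 postings
'mat': 2 postings
'sun': 7 postings
Total = 3 + 8 + 7 + 8 + 12 + 2 + 7 = 47

47


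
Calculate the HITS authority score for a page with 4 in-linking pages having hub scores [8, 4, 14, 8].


Authority = sum of hub scores of in-linkers
In-link 1: hub score = 8
In-link 2: hub score = 4
In-link 3: hub score = 14
In-link 4: hub score = 8
Authority = 8 + 4 + 14 + 8 = 34

34


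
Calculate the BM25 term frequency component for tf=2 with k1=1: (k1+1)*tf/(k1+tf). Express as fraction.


BM25 TF component = (k1+1)*tf / (k1+tf)
k1 = 1, tf = 2
Numerator = (1+1)*2 = 4
Denominator = 1 + 2 = 3
= 4/3 = 4/3

4/3


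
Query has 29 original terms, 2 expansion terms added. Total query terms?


Original terms: 29
Expansion terms: 2
Total = 29 + 2 = 31

31


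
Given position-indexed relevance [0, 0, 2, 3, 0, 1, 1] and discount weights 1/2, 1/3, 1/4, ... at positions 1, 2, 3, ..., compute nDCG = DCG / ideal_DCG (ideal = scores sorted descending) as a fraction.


Position discount weights w_i = 1/(i+1) for i=1..7:
Weights = [1/2, 1/3, 1/4, 1/5, 1/6, 1/7, 1/8]
Actual relevance: [0, 0, 2, 3, 0, 1, 1]
DCG = 0/2 + 0/3 + 2/4 + 3/5 + 0/6 + 1/7 + 1/8 = 383/280
Ideal relevance (sorted desc): [3, 2, 1, 1, 0, 0, 0]
Ideal DCG = 3/2 + 2/3 + 1/4 + 1/5 + 0/6 + 0/7 + 0/8 = 157/60
nDCG = DCG / ideal_DCG = 383/280 / 157/60 = 1149/2198

1149/2198


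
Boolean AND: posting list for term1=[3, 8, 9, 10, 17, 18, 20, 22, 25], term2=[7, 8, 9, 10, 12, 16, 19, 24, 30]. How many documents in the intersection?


Boolean AND: find intersection of posting lists
term1 docs: [3, 8, 9, 10, 17, 18, 20, 22, 25]
term2 docs: [7, 8, 9, 10, 12, 16, 19, 24, 30]
Intersection: [8, 9, 10]
|intersection| = 3

3


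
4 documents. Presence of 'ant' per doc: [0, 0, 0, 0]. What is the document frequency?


Checking each document for 'ant':
Doc 1: absent
Doc 2: absent
Doc 3: absent
Doc 4: absent
df = sum of presences = 0 + 0 + 0 + 0 = 0

0


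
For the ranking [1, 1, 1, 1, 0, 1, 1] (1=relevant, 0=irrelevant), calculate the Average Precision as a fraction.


Computing P@k for each relevant position:
Position 1: relevant, P@1 = 1/1 = 1
Position 2: relevant, P@2 = 2/2 = 1
Position 3: relevant, P@3 = 3/3 = 1
Position 4: relevant, P@4 = 4/4 = 1
Position 5: not relevant
Position 6: relevant, P@6 = 5/6 = 5/6
Position 7: relevant, P@7 = 6/7 = 6/7
Sum of P@k = 1 + 1 + 1 + 1 + 5/6 + 6/7 = 239/42
AP = 239/42 / 6 = 239/252

239/252


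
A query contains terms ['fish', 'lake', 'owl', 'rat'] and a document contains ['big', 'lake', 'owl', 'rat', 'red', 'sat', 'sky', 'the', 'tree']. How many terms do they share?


Query terms: ['fish', 'lake', 'owl', 'rat']
Document terms: ['big', 'lake', 'owl', 'rat', 'red', 'sat', 'sky', 'the', 'tree']
Common terms: ['lake', 'owl', 'rat']
Overlap count = 3

3


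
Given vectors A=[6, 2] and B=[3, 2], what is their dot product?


Dot product = sum of element-wise products
A[0]*B[0] = 6*3 = 18
A[1]*B[1] = 2*2 = 4
Sum = 18 + 4 = 22

22


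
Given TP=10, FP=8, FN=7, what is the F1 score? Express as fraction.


F1 = 2 * P * R / (P + R)
P = TP/(TP+FP) = 10/18 = 5/9
R = TP/(TP+FN) = 10/17 = 10/17
2 * P * R = 2 * 5/9 * 10/17 = 100/153
P + R = 5/9 + 10/17 = 175/153
F1 = 100/153 / 175/153 = 4/7

4/7


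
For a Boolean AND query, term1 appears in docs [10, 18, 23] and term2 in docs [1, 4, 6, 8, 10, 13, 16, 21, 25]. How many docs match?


Boolean AND: find intersection of posting lists
term1 docs: [10, 18, 23]
term2 docs: [1, 4, 6, 8, 10, 13, 16, 21, 25]
Intersection: [10]
|intersection| = 1

1


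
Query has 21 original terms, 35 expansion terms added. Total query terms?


Original terms: 21
Expansion terms: 35
Total = 21 + 35 = 56

56


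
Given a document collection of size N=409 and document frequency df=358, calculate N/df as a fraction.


IDF ratio = N / df
= 409 / 358
= 409/358

409/358


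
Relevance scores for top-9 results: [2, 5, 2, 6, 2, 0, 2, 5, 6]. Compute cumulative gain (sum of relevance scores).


Cumulative Gain = sum of relevance scores
Position 1: rel=2, running sum=2
Position 2: rel=5, running sum=7
Position 3: rel=2, running sum=9
Position 4: rel=6, running sum=15
Position 5: rel=2, running sum=17
Position 6: rel=0, running sum=17
Position 7: rel=2, running sum=19
Position 8: rel=5, running sum=24
Position 9: rel=6, running sum=30
CG = 30

30


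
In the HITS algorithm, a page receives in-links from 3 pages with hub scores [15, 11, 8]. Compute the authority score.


Authority = sum of hub scores of in-linkers
In-link 1: hub score = 15
In-link 2: hub score = 11
In-link 3: hub score = 8
Authority = 15 + 11 + 8 = 34

34


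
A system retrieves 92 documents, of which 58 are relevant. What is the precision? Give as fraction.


Precision = relevant_retrieved / total_retrieved
= 58 / 92
= 58 / (58 + 34)
= 29/46

29/46


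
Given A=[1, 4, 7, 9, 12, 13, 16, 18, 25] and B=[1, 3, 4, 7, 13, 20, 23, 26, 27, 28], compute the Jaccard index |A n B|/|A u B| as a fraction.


A intersect B = [1, 4, 7, 13]
|A intersect B| = 4
A union B = [1, 3, 4, 7, 9, 12, 13, 16, 18, 20, 23, 25, 26, 27, 28]
|A union B| = 15
Jaccard = 4/15 = 4/15

4/15


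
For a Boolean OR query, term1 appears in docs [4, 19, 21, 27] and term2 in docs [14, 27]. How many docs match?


Boolean OR: find union of posting lists
term1 docs: [4, 19, 21, 27]
term2 docs: [14, 27]
Union: [4, 14, 19, 21, 27]
|union| = 5

5


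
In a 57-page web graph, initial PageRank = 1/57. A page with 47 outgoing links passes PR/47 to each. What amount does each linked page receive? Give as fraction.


Initial PR = 1/57 = 1/57
Outlinks = 47
Contribution per link = PR / outlinks
= 1/57 / 47
= 1/2679

1/2679


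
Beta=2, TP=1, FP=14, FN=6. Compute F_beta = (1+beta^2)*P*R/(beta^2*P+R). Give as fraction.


P = TP/(TP+FP) = 1/15 = 1/15
R = TP/(TP+FN) = 1/7 = 1/7
beta^2 = 2^2 = 4
(1 + beta^2) = 5
Numerator = (1+beta^2)*P*R = 1/21
Denominator = beta^2*P + R = 4/15 + 1/7 = 43/105
F_beta = 5/43

5/43


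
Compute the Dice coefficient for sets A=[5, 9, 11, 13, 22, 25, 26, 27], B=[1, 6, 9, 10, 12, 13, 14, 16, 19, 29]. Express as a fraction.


A intersect B = [9, 13]
|A intersect B| = 2
|A| = 8, |B| = 10
Dice = 2*2 / (8+10)
= 4 / 18 = 2/9

2/9


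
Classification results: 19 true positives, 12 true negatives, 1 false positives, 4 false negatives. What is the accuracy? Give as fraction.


Accuracy = (TP + TN) / (TP + TN + FP + FN)
TP + TN = 19 + 12 = 31
Total = 19 + 12 + 1 + 4 = 36
Accuracy = 31 / 36 = 31/36

31/36


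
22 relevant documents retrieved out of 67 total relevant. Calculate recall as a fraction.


Recall = retrieved_relevant / total_relevant
= 22 / 67
= 22 / (22 + 45)
= 22/67

22/67


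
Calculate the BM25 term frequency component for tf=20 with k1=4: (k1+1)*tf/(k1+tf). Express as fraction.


BM25 TF component = (k1+1)*tf / (k1+tf)
k1 = 4, tf = 20
Numerator = (4+1)*20 = 100
Denominator = 4 + 20 = 24
= 100/24 = 25/6

25/6


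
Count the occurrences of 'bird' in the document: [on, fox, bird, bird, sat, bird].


Document has 6 words
Scanning for 'bird':
Found at positions: [2, 3, 5]
Count = 3

3


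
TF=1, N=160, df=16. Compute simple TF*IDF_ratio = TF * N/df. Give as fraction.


TF * (N/df)
= 1 * (160/16)
= 1 * 10
= 10

10


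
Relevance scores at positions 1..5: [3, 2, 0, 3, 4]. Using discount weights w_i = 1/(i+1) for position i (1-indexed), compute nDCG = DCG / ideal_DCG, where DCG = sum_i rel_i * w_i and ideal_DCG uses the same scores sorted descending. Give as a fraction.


Position discount weights w_i = 1/(i+1) for i=1..5:
Weights = [1/2, 1/3, 1/4, 1/5, 1/6]
Actual relevance: [3, 2, 0, 3, 4]
DCG = 3/2 + 2/3 + 0/4 + 3/5 + 4/6 = 103/30
Ideal relevance (sorted desc): [4, 3, 3, 2, 0]
Ideal DCG = 4/2 + 3/3 + 3/4 + 2/5 + 0/6 = 83/20
nDCG = DCG / ideal_DCG = 103/30 / 83/20 = 206/249

206/249


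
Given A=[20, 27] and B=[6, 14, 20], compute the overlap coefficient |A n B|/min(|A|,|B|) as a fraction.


A intersect B = [20]
|A intersect B| = 1
min(|A|, |B|) = min(2, 3) = 2
Overlap = 1 / 2 = 1/2

1/2


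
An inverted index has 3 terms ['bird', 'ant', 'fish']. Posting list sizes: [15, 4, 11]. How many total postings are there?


Summing posting list sizes:
'bird': 15 postings
'ant': 4 postings
'fish': 11 postings
Total = 15 + 4 + 11 = 30

30


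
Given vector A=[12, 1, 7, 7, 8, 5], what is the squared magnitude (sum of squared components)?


|A|^2 = sum of squared components
A[0]^2 = 12^2 = 144
A[1]^2 = 1^2 = 1
A[2]^2 = 7^2 = 49
A[3]^2 = 7^2 = 49
A[4]^2 = 8^2 = 64
A[5]^2 = 5^2 = 25
Sum = 144 + 1 + 49 + 49 + 64 + 25 = 332

332


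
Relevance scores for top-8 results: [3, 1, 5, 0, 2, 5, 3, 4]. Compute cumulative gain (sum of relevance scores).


Cumulative Gain = sum of relevance scores
Position 1: rel=3, running sum=3
Position 2: rel=1, running sum=4
Position 3: rel=5, running sum=9
Position 4: rel=0, running sum=9
Position 5: rel=2, running sum=11
Position 6: rel=5, running sum=16
Position 7: rel=3, running sum=19
Position 8: rel=4, running sum=23
CG = 23

23


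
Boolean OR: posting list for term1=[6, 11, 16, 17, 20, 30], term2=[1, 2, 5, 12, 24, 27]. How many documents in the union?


Boolean OR: find union of posting lists
term1 docs: [6, 11, 16, 17, 20, 30]
term2 docs: [1, 2, 5, 12, 24, 27]
Union: [1, 2, 5, 6, 11, 12, 16, 17, 20, 24, 27, 30]
|union| = 12

12


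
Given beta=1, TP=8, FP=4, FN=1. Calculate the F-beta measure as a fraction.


P = TP/(TP+FP) = 8/12 = 2/3
R = TP/(TP+FN) = 8/9 = 8/9
beta^2 = 1^2 = 1
(1 + beta^2) = 2
Numerator = (1+beta^2)*P*R = 32/27
Denominator = beta^2*P + R = 2/3 + 8/9 = 14/9
F_beta = 16/21

16/21
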